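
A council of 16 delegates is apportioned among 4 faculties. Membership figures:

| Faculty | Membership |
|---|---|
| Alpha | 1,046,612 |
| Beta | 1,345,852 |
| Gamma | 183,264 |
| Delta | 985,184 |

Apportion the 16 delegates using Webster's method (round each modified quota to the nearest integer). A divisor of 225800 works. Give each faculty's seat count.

Alpha: 5; Beta: 6; Gamma: 1; Delta: 4

With modified divisor 225800: modified quotas Alpha 4.635, Beta 5.960, Gamma 0.812, Delta 4.363.
Rounding to the nearest integer: Alpha 5, Beta 6, Gamma 1, Delta 4 (total 16).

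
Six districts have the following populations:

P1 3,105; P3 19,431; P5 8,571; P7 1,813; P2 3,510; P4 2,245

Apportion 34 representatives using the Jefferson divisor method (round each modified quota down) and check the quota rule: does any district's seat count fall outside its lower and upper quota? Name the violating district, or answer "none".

Standard quotas: P1 2.730, P3 17.082, P5 7.535, P7 1.594, P2 3.086, P4 1.974.
Jefferson allocation: P1 2, P3 18, P5 8, P7 1, P2 3, P4 2.
Every allocation lies between the lower and upper quota.

none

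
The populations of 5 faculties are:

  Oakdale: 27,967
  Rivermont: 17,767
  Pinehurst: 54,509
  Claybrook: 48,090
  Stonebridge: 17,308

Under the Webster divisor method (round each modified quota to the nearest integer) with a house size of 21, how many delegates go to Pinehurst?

Standard divisor 165641/21 ≈ 7887.667; standard quotas: Oakdale 3.546, Rivermont 2.253, Pinehurst 6.911, Claybrook 6.097, Stonebridge 2.194.
Rounding to the nearest integer gives Oakdale 4, Rivermont 2, Pinehurst 7, Claybrook 6, Stonebridge 2 — total 21, matching the house size, so no adjustment is needed.
Pinehurst receives 7.

7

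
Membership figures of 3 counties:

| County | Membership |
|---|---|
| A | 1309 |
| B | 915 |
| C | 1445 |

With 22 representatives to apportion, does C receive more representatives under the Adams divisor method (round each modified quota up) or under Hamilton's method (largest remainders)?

Adams: A 8, B 6, C 8.
Hamilton: A 8, B 5, C 9.
C gets 8 under Adams and 9 under Hamilton.

Hamilton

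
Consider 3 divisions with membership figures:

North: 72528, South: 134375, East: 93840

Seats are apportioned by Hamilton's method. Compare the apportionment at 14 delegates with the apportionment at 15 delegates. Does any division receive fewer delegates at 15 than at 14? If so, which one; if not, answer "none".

North

At 14 seats: North 4, South 6, East 4.
At 15 seats: North 3, South 7, East 5.
North drops from 4 to 3.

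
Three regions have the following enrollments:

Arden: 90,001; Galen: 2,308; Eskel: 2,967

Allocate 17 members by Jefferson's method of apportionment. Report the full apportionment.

Arden: 17, Galen: 0, Eskel: 0

Standard divisor 95276/17 ≈ 5604.471; standard quotas: Arden 16.059, Galen 0.412, Eskel 0.529.
Rounding down gives 16, 0, 0 = 16 seats, so the divisor must be adjusted.
With modified divisor 5100: modified quotas Arden 17.647, Galen 0.453, Eskel 0.582.
Rounding down: Arden 17, Galen 0, Eskel 0 (total 17).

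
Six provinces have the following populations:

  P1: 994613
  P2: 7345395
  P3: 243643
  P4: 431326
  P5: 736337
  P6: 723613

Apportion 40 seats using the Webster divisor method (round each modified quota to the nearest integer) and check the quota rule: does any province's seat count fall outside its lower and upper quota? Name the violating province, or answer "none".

P2

Standard quotas: P1 3.798, P2 28.049, P3 0.930, P4 1.647, P5 2.812, P6 2.763.
Webster allocation: P1 4, P2 27, P3 1, P4 2, P5 3, P6 3.
P2 has quota 28.049 (lower 28, upper 29) but receives 27 — outside the quota interval.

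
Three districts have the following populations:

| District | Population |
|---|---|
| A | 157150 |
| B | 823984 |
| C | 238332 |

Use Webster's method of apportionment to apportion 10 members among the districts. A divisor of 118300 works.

A 1, B 7, C 2

With modified divisor 118300: modified quotas A 1.328, B 6.965, C 2.015.
Rounding to the nearest integer: A 1, B 7, C 2 (total 10).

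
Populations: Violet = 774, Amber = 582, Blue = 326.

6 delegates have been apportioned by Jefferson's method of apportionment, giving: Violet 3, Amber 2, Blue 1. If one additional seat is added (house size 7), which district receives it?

Priority for the next seat is population ÷ (current seats + 1).
Priorities: Violet 193.500, Amber 194.000, Blue 163.000.
Highest priority: Amber.

Amber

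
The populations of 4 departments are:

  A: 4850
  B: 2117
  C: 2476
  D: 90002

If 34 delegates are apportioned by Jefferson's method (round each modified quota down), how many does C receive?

0

Standard divisor 99445/34 ≈ 2924.853; standard quotas: A 1.658, B 0.724, C 0.847, D 30.771.
Rounding down gives 1, 0, 0, 30 = 31 seats, so the divisor must be adjusted.
With modified divisor 2700: modified quotas A 1.796, B 0.784, C 0.917, D 33.334.
Rounding down: A 1, B 0, C 0, D 33 (total 34).
C receives 0.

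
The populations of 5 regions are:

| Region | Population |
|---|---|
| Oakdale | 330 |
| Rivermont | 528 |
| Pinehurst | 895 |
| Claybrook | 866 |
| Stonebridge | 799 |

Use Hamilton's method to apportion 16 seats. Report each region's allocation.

Oakdale: 2; Rivermont: 2; Pinehurst: 4; Claybrook: 4; Stonebridge: 4

The standard divisor is 3418/16 ≈ 213.625.
Standard quotas: Oakdale 1.545, Rivermont 2.472, Pinehurst 4.190, Claybrook 4.054, Stonebridge 3.740.
Lower quotas: Oakdale 1, Rivermont 2, Pinehurst 4, Claybrook 4, Stonebridge 3 (sum 14, leaving 2 seats).
Remainders in descending order: Stonebridge 0.740, Oakdale 0.545, Rivermont 0.472, Pinehurst 0.190, Claybrook 0.054.
Largest remainders: Stonebridge, Oakdale receive the extra seats.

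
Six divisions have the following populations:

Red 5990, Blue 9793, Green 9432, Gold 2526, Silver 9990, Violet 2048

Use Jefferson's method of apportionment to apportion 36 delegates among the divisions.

Standard divisor 39779/36 ≈ 1104.972; standard quotas: Red 5.421, Blue 8.863, Green 8.536, Gold 2.286, Silver 9.041, Violet 1.853.
Rounding down gives 5, 8, 8, 2, 9, 1 = 33 seats, so the divisor must be adjusted.
With modified divisor 1010: modified quotas Red 5.931, Blue 9.696, Green 9.339, Gold 2.501, Silver 9.891, Violet 2.028.
Rounding down: Red 5, Blue 9, Green 9, Gold 2, Silver 9, Violet 2 (total 36).

Red 5, Blue 9, Green 9, Gold 2, Silver 9, Violet 2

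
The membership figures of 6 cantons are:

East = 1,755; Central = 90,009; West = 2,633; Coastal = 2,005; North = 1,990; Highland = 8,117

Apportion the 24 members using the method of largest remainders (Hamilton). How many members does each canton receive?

Total 106509; standard divisor 106509/24 ≈ 4437.875.
Standard quotas: East 0.3955, Central 20.2820, West 0.5933, Coastal 0.4518, North 0.4484, Highland 1.8290.
Lower quotas: East 0, Central 20, West 0, Coastal 0, North 0, Highland 1 (sum 21, leaving 3 seats).
Remainders in descending order: Highland 0.8290, West 0.5933, Coastal 0.4518, North 0.4484, East 0.3955, Central 0.2820.
The surplus seats go to Highland, West, Coastal.

East 0, Central 20, West 1, Coastal 1, North 0, Highland 2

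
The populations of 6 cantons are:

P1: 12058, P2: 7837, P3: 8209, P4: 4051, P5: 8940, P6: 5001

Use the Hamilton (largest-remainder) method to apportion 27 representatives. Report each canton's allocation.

P1=7, P2=5, P3=5, P4=2, P5=5, P6=3

The standard divisor is 46096/27 ≈ 1707.259.
Standard quotas: P1 7.0628, P2 4.5904, P3 4.8083, P4 2.3728, P5 5.2365, P6 2.9293.
Lower quotas: P1 7, P2 4, P3 4, P4 2, P5 5, P6 2 (sum 24, leaving 3 seats).
Remainders in descending order: P6 0.9293, P3 0.8083, P2 0.5904, P4 0.3728, P5 0.2365, P1 0.0628.
The surplus seats go to P6, P3, P2.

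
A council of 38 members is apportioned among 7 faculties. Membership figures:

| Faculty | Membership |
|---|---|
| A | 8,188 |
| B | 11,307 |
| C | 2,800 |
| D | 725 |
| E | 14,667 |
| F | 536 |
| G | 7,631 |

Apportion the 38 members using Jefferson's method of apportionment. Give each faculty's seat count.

A=7, B=10, C=2, D=0, E=13, F=0, G=6

Standard divisor 45854/38 ≈ 1206.684; standard quotas: A 6.786, B 9.370, C 2.320, D 0.601, E 12.155, F 0.444, G 6.324.
Rounding down gives 6, 9, 2, 0, 12, 0, 6 = 35 seats, so the divisor must be adjusted.
With modified divisor 1100: modified quotas A 7.444, B 10.279, C 2.545, D 0.659, E 13.334, F 0.487, G 6.937.
Rounding down: A 7, B 10, C 2, D 0, E 13, F 0, G 6 (total 38).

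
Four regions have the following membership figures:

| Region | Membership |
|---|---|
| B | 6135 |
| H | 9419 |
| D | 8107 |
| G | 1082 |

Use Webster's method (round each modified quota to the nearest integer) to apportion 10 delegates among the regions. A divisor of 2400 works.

With modified divisor 2400: modified quotas B 2.556, H 3.925, D 3.378, G 0.451.
Rounding to the nearest integer: B 3, H 4, D 3, G 0 (total 10).

B=3; H=4; D=3; G=0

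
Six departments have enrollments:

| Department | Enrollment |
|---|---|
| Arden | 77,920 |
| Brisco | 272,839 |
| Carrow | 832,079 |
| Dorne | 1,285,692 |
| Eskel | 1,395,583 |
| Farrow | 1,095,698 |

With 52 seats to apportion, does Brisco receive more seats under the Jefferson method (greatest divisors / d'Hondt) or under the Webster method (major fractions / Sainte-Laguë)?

Jefferson: Arden 0, Brisco 2, Carrow 9, Dorne 14, Eskel 15, Farrow 12.
Webster: Arden 1, Brisco 3, Carrow 9, Dorne 13, Eskel 15, Farrow 11.
Brisco gets 2 under Jefferson and 3 under Webster.

Webster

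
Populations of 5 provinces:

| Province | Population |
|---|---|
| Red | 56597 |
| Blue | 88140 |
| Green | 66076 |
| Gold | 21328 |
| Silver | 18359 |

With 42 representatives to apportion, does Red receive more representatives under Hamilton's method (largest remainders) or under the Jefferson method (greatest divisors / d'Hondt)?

Jefferson

Hamilton: Red 9, Blue 15, Green 11, Gold 4, Silver 3.
Jefferson: Red 10, Blue 15, Green 11, Gold 3, Silver 3.
Red gets 9 under Hamilton and 10 under Jefferson.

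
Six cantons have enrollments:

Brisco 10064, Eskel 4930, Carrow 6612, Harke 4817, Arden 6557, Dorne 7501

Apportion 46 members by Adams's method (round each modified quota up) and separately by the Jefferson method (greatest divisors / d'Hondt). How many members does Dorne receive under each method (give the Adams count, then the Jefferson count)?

8 and 9

Adams: Brisco 11, Eskel 6, Carrow 8, Harke 6, Arden 7, Dorne 8.
Jefferson: Brisco 12, Eskel 5, Carrow 8, Harke 5, Arden 7, Dorne 9.
Dorne gets 8 under Adams and 9 under Jefferson.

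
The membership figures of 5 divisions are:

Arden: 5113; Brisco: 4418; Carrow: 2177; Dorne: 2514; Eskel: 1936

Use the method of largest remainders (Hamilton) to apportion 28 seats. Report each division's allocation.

Arden 9; Brisco 8; Carrow 4; Dorne 4; Eskel 3

The standard divisor is 16158/28 ≈ 577.071.
Standard quotas: Arden 8.8603, Brisco 7.6559, Carrow 3.7725, Dorne 4.3565, Eskel 3.3549.
Lower quotas: Arden 8, Brisco 7, Carrow 3, Dorne 4, Eskel 3 (sum 25, leaving 3 seats).
Remainders in descending order: Arden 0.8603, Carrow 0.7725, Brisco 0.6559, Dorne 0.3565, Eskel 0.3549.
Largest remainders: Arden, Carrow, Brisco receive the extra seats.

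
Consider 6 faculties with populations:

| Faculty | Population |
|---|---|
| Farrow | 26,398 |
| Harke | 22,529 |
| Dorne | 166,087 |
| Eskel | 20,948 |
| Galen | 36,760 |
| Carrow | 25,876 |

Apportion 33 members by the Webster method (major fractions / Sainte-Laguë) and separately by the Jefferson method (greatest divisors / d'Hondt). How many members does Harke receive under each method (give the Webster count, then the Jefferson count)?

Webster: Farrow 3, Harke 3, Dorne 18, Eskel 2, Galen 4, Carrow 3.
Jefferson: Farrow 3, Harke 2, Dorne 19, Eskel 2, Galen 4, Carrow 3.
Harke gets 3 under Webster and 2 under Jefferson.

3 and 2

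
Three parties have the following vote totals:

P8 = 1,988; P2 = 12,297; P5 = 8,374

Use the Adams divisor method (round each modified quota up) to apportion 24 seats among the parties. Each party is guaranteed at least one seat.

Standard divisor 22659/24 ≈ 944.125; standard quotas: P8 2.106, P2 13.025, P5 8.870.
Rounding up gives 3, 14, 9 = 26 seats, so the divisor must be adjusted.
With modified divisor 1010: modified quotas P8 1.968, P2 12.175, P5 8.291.
Rounding up: P8 2, P2 13, P5 9 (total 24).

P8 2; P2 13; P5 9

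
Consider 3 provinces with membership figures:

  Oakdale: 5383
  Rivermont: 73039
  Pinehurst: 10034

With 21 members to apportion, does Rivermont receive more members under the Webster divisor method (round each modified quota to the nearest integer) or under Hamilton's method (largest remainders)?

Webster: Oakdale 1, Rivermont 18, Pinehurst 2.
Hamilton: Oakdale 1, Rivermont 17, Pinehurst 3.
Rivermont gets 18 under Webster and 17 under Hamilton.

Webster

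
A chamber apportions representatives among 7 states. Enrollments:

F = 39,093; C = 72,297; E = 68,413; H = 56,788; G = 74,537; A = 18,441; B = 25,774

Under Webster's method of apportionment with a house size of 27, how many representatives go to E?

Standard divisor 355343/27 ≈ 13160.852; standard quotas: F 2.970, C 5.493, E 5.198, H 4.315, G 5.664, A 1.401, B 1.958.
Rounding to the nearest integer gives 3, 5, 5, 4, 6, 1, 2 = 26 seats, so the divisor must be adjusted.
With modified divisor 12900: modified quotas F 3.030, C 5.604, E 5.303, H 4.402, G 5.778, A 1.430, B 1.998.
Rounding to the nearest integer: F 3, C 6, E 5, H 4, G 6, A 1, B 2 (total 27).
E receives 5.

5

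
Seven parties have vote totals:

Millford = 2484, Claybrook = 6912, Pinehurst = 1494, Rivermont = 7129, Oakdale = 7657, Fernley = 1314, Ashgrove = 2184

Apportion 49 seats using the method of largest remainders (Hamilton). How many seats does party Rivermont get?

Standard divisor: 29174 ÷ 49 ≈ 595.388.
Standard quotas: Millford 4.1721, Claybrook 11.6092, Pinehurst 2.5093, Rivermont 11.9737, Oakdale 12.8605, Fernley 2.2070, Ashgrove 3.6682.
Lower quotas: Millford 4, Claybrook 11, Pinehurst 2, Rivermont 11, Oakdale 12, Fernley 2, Ashgrove 3 (sum 45, leaving 4 seats).
Remainders in descending order: Rivermont 0.9737, Oakdale 0.8605, Ashgrove 0.6682, Claybrook 0.6092, Pinehurst 0.5093, Fernley 0.2070, Millford 0.1721.
Largest remainders: Rivermont, Oakdale, Ashgrove, Claybrook receive the extra seats.
Rivermont receives 12.

12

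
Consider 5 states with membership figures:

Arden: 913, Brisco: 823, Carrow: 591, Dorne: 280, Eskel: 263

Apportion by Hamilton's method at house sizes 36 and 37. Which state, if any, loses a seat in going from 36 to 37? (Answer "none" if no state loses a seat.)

At 36 seats: Arden 12, Brisco 10, Carrow 7, Dorne 4, Eskel 3.
At 37 seats: Arden 12, Brisco 11, Carrow 8, Dorne 3, Eskel 3.
Dorne drops from 4 to 3.

Dorne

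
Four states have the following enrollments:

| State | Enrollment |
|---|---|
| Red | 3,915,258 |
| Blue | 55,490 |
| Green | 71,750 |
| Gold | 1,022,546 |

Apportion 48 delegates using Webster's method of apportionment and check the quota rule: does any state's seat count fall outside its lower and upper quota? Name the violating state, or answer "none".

Standard quotas: Red 37.104, Blue 0.526, Green 0.680, Gold 9.690.
Webster allocation: Red 36, Blue 1, Green 1, Gold 10.
Red has quota 37.104 (lower 37, upper 38) but receives 36 — outside the quota interval.

Red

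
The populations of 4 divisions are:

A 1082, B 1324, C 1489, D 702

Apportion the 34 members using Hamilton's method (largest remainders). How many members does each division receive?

Standard divisor: 4597 ÷ 34 ≈ 135.206.
Standard quotas: A 8.003, B 9.792, C 11.013, D 5.192.
Lower quotas: A 8, B 9, C 11, D 5 (sum 33, leaving 1 seat).
Remainders in descending order: B 0.792, D 0.192, C 0.013, A 0.003.
Largest remainder: B receives the extra seat.

A 8, B 10, C 11, D 5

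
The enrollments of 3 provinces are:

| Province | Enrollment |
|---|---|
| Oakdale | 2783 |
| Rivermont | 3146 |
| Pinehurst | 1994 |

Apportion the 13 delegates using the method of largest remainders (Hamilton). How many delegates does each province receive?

Total 7923; standard divisor 7923/13 ≈ 609.462.
Standard quotas: Oakdale 4.566, Rivermont 5.162, Pinehurst 3.272.
Lower quotas: Oakdale 4, Rivermont 5, Pinehurst 3 (sum 12, leaving 1 seat).
Remainders in descending order: Oakdale 0.566, Pinehurst 0.272, Rivermont 0.162.
The surplus seat goes to Oakdale.

Oakdale: 5, Rivermont: 5, Pinehurst: 3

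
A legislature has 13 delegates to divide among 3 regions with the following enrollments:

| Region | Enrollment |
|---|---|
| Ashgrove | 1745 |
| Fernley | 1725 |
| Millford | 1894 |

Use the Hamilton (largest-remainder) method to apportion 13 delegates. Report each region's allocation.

Ashgrove=4, Fernley=4, Millford=5

Standard divisor: 5364 ÷ 13 ≈ 412.615.
Standard quotas: Ashgrove 4.229, Fernley 4.181, Millford 4.590.
Lower quotas: Ashgrove 4, Fernley 4, Millford 4 (sum 12, leaving 1 seat).
Remainders in descending order: Millford 0.590, Ashgrove 0.229, Fernley 0.181.
The surplus seat goes to Millford.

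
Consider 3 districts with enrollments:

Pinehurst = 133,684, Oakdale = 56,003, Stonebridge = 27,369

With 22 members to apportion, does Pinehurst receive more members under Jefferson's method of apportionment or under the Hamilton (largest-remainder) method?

Jefferson

Jefferson: Pinehurst 14, Oakdale 6, Stonebridge 2.
Hamilton: Pinehurst 13, Oakdale 6, Stonebridge 3.
Pinehurst gets 14 under Jefferson and 13 under Hamilton.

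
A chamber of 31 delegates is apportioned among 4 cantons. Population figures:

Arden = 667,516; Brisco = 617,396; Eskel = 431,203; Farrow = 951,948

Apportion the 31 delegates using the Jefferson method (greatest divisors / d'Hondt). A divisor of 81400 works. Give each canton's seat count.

With modified divisor 81400: modified quotas Arden 8.200, Brisco 7.585, Eskel 5.297, Farrow 11.695.
Rounding down: Arden 8, Brisco 7, Eskel 5, Farrow 11 (total 31).

Arden: 8, Brisco: 7, Eskel: 5, Farrow: 11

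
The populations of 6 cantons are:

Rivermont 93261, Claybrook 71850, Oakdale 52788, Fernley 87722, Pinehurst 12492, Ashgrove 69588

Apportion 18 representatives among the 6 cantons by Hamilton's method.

Total 387701; standard divisor 387701/18 ≈ 21538.944.
Standard quotas: Rivermont 4.3299, Claybrook 3.3358, Oakdale 2.4508, Fernley 4.0727, Pinehurst 0.5800, Ashgrove 3.2308.
Lower quotas: Rivermont 4, Claybrook 3, Oakdale 2, Fernley 4, Pinehurst 0, Ashgrove 3 (sum 16, leaving 2 seats).
Remainders in descending order: Pinehurst 0.5800, Oakdale 0.4508, Claybrook 0.3358, Rivermont 0.3299, Ashgrove 0.2308, Fernley 0.0727.
The surplus seats go to Pinehurst, Oakdale.

Rivermont=4, Claybrook=3, Oakdale=3, Fernley=4, Pinehurst=1, Ashgrove=3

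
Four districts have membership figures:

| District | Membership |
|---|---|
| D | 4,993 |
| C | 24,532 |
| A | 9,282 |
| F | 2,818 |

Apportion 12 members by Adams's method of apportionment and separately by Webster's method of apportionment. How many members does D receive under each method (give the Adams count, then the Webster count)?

2 and 1

Adams: D 2, C 6, A 3, F 1.
Webster: D 1, C 7, A 3, F 1.
D gets 2 under Adams and 1 under Webster.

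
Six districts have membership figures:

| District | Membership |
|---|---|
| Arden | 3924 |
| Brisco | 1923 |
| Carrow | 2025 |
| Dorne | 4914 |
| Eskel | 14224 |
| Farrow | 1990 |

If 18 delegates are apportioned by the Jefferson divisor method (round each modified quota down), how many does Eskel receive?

10

Standard divisor 29000/18 ≈ 1611.111; standard quotas: Arden 2.436, Brisco 1.194, Carrow 1.257, Dorne 3.050, Eskel 8.829, Farrow 1.235.
Rounding down gives 2, 1, 1, 3, 8, 1 = 16 seats, so the divisor must be adjusted.
With modified divisor 1400: modified quotas Arden 2.803, Brisco 1.374, Carrow 1.446, Dorne 3.510, Eskel 10.160, Farrow 1.421.
Rounding down: Arden 2, Brisco 1, Carrow 1, Dorne 3, Eskel 10, Farrow 1 (total 18).
Eskel receives 10.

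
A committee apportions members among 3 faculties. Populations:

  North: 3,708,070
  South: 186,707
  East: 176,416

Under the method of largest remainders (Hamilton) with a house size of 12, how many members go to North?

The standard divisor is 4071193/12 ≈ 339266.083.
Standard quotas: North 10.9297, South 0.5503, East 0.5200.
Lower quotas: North 10, South 0, East 0 (sum 10, leaving 2 seats).
Remainders in descending order: North 0.9297, South 0.5503, East 0.5200.
Largest remainders: North, South receive the extra seats.
North receives 11.

11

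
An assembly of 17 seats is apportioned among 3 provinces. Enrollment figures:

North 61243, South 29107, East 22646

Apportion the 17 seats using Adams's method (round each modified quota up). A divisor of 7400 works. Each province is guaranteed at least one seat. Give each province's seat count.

With modified divisor 7400: modified quotas North 8.276, South 3.933, East 3.060.
Rounding up: North 9, South 4, East 4 (total 17).

North: 9; South: 4; East: 4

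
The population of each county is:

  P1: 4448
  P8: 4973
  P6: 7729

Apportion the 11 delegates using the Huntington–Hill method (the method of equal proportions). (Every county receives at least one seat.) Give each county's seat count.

With divisor 1582: modified quotas P1 2.812, P8 3.143, P6 4.886.
Geometric-mean thresholds: P1 √(2·3)=2.449, P8 √(3·4)=3.464, P6 √(4·5)=4.472.
Each quota rounded against its threshold gives P1 3, P8 3, P6 5 (total 11).

P1 3; P8 3; P6 5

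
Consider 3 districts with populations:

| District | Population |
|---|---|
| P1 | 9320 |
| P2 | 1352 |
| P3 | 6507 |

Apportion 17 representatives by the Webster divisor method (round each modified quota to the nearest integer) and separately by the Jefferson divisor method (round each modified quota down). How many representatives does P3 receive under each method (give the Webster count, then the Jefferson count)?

Webster: P1 9, P2 1, P3 7.
Jefferson: P1 10, P2 1, P3 6.
P3 gets 7 under Webster and 6 under Jefferson.

7 and 6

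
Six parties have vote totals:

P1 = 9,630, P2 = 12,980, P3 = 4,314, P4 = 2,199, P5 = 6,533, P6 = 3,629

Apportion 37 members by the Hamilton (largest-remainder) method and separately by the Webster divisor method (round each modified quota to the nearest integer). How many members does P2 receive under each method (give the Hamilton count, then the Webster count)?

12 and 13

Hamilton: P1 9, P2 12, P3 4, P4 2, P5 6, P6 4.
Webster: P1 9, P2 13, P3 4, P4 2, P5 6, P6 3.
P2 gets 12 under Hamilton and 13 under Webster.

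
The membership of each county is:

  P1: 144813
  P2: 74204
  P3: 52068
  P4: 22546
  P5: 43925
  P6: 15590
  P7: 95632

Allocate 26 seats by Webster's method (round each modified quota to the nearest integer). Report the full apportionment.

P1: 8, P2: 4, P3: 3, P4: 1, P5: 3, P6: 1, P7: 6

Standard divisor 448778/26 ≈ 17260.692; standard quotas: P1 8.390, P2 4.299, P3 3.017, P4 1.306, P5 2.545, P6 0.903, P7 5.540.
Rounding to the nearest integer gives P1 8, P2 4, P3 3, P4 1, P5 3, P6 1, P7 6 — total 26, matching the house size, so no adjustment is needed.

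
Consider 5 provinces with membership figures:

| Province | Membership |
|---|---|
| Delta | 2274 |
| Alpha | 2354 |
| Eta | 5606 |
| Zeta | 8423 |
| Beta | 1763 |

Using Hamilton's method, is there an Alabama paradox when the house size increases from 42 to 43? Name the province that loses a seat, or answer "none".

At 42 seats: Delta 5, Alpha 5, Eta 11, Zeta 17, Beta 4.
At 43 seats: Delta 5, Alpha 5, Eta 12, Zeta 18, Beta 3.
Beta drops from 4 to 3.

Beta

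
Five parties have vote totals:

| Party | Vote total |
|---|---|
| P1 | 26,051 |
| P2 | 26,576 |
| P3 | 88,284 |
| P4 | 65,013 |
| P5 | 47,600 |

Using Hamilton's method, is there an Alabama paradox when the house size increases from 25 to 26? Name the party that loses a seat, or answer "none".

At 25 seats: P1 2, P2 3, P3 9, P4 6, P5 5.
At 26 seats: P1 3, P2 3, P3 9, P4 6, P5 5.
No party's allocation decreased.

none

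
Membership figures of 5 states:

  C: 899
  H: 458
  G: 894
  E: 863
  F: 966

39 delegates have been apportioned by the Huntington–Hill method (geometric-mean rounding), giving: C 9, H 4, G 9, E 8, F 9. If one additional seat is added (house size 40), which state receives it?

Priority for the next seat is population ÷ (√(s·(s+1))).
Priorities: C 94.763, H 102.412, G 94.236, E 101.706, F 101.825.
Highest priority: H.

H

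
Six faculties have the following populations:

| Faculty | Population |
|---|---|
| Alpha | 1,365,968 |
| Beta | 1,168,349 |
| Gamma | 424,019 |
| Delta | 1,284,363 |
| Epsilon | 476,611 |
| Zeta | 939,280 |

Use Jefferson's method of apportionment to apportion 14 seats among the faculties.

Standard divisor 5658590/14 ≈ 404185; standard quotas: Alpha 3.380, Beta 2.891, Gamma 1.049, Delta 3.178, Epsilon 1.179, Zeta 2.324.
Rounding down gives 3, 2, 1, 3, 1, 2 = 12 seats, so the divisor must be adjusted.
With modified divisor 331300: modified quotas Alpha 4.123, Beta 3.527, Gamma 1.280, Delta 3.877, Epsilon 1.439, Zeta 2.835.
Rounding down: Alpha 4, Beta 3, Gamma 1, Delta 3, Epsilon 1, Zeta 2 (total 14).

Alpha 4; Beta 3; Gamma 1; Delta 3; Epsilon 1; Zeta 2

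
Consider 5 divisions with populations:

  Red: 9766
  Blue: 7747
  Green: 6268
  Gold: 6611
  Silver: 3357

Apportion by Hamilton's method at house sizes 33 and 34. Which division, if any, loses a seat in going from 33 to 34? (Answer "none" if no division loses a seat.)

At 33 seats: Red 10, Blue 8, Green 6, Gold 6, Silver 3.
At 34 seats: Red 10, Blue 8, Green 6, Gold 7, Silver 3.
No division's allocation decreased.

none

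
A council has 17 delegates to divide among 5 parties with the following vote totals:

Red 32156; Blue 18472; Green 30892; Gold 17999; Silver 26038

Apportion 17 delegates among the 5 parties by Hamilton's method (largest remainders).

Total 125557; standard divisor 125557/17 ≈ 7385.706.
Standard quotas: Red 4.3538, Blue 2.5010, Green 4.1827, Gold 2.4370, Silver 3.5255.
Lower quotas: Red 4, Blue 2, Green 4, Gold 2, Silver 3 (sum 15, leaving 2 seats).
Remainders in descending order: Silver 0.5255, Blue 0.5010, Gold 0.4370, Red 0.3538, Green 0.1827.
The surplus seats go to Silver, Blue.

Red 4; Blue 3; Green 4; Gold 2; Silver 4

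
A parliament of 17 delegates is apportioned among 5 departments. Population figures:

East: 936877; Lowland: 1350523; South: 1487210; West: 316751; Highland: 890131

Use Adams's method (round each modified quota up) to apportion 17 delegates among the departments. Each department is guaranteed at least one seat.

East 3, Lowland 5, South 5, West 1, Highland 3

Standard divisor 4981492/17 ≈ 293028.941; standard quotas: East 3.197, Lowland 4.609, South 5.075, West 1.081, Highland 3.038.
Rounding up gives 4, 5, 6, 2, 4 = 21 seats, so the divisor must be adjusted.
With modified divisor 327200: modified quotas East 2.863, Lowland 4.128, South 4.545, West 0.968, Highland 2.720.
Rounding up: East 3, Lowland 5, South 5, West 1, Highland 3 (total 17).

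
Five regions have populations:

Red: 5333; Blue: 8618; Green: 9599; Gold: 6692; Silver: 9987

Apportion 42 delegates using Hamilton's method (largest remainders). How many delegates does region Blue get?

The standard divisor is 40229/42 ≈ 957.833.
Standard quotas: Red 5.5678, Blue 8.9974, Green 10.0216, Gold 6.9866, Silver 10.4267.
Lower quotas: Red 5, Blue 8, Green 10, Gold 6, Silver 10 (sum 39, leaving 3 seats).
Remainders in descending order: Blue 0.9974, Gold 0.9866, Red 0.5678, Silver 0.4267, Green 0.0216.
Largest remainders: Blue, Gold, Red receive the extra seats.
Blue receives 9.

9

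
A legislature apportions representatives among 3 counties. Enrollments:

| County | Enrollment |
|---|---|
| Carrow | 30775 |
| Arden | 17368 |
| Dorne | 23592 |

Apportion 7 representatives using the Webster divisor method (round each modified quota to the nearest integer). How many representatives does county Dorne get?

2

Standard divisor 71735/7 ≈ 10247.857; standard quotas: Carrow 3.003, Arden 1.695, Dorne 2.302.
Rounding to the nearest integer gives Carrow 3, Arden 2, Dorne 2 — total 7, matching the house size, so no adjustment is needed.
Dorne receives 2.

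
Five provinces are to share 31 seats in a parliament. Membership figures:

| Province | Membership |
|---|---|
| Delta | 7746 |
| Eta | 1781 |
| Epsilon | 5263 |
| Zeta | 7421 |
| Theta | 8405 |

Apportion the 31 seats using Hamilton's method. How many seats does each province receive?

The standard divisor is 30616/31 ≈ 987.613.
Standard quotas: Delta 7.8432, Eta 1.8033, Epsilon 5.3290, Zeta 7.5141, Theta 8.5104.
Lower quotas: Delta 7, Eta 1, Epsilon 5, Zeta 7, Theta 8 (sum 28, leaving 3 seats).
Remainders in descending order: Delta 0.8432, Eta 0.8033, Zeta 0.5141, Theta 0.5104, Epsilon 0.3290.
The surplus seats go to Delta, Eta, Zeta.

Delta 8, Eta 2, Epsilon 5, Zeta 8, Theta 8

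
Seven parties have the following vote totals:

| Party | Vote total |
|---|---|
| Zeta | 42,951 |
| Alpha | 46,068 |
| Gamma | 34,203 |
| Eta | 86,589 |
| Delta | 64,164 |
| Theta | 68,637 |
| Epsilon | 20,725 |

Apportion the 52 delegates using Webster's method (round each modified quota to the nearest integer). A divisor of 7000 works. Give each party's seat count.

Zeta: 6, Alpha: 7, Gamma: 5, Eta: 12, Delta: 9, Theta: 10, Epsilon: 3

With modified divisor 7000: modified quotas Zeta 6.136, Alpha 6.581, Gamma 4.886, Eta 12.370, Delta 9.166, Theta 9.805, Epsilon 2.961.
Rounding to the nearest integer: Zeta 6, Alpha 7, Gamma 5, Eta 12, Delta 9, Theta 10, Epsilon 3 (total 52).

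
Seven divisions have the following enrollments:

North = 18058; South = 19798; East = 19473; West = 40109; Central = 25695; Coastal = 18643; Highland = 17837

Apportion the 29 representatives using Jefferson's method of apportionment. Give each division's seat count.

North 3, South 4, East 3, West 8, Central 5, Coastal 3, Highland 3

Standard divisor 159613/29 ≈ 5503.897; standard quotas: North 3.281, South 3.597, East 3.538, West 7.287, Central 4.669, Coastal 3.387, Highland 3.241.
Rounding down gives 3, 3, 3, 7, 4, 3, 3 = 26 seats, so the divisor must be adjusted.
With modified divisor 4900: modified quotas North 3.685, South 4.040, East 3.974, West 8.186, Central 5.244, Coastal 3.805, Highland 3.640.
Rounding down: North 3, South 4, East 3, West 8, Central 5, Coastal 3, Highland 3 (total 29).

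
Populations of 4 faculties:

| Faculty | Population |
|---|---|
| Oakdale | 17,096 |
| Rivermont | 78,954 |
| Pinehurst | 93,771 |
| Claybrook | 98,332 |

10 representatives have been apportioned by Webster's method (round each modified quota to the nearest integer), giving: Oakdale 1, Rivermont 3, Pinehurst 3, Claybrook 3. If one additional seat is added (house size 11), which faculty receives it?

Priority for the next seat is population ÷ (current seats + 0.5).
Priorities: Oakdale 11397.333, Rivermont 22558.286, Pinehurst 26791.714, Claybrook 28094.857.
Highest priority: Claybrook.

Claybrook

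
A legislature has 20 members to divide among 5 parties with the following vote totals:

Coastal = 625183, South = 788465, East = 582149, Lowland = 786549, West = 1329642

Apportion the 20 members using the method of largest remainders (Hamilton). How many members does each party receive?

Coastal 3, South 4, East 3, Lowland 4, West 6

The standard divisor is 4111988/20 ≈ 205599.4.
Standard quotas: Coastal 3.0408, South 3.8350, East 2.8315, Lowland 3.8256, West 6.4671.
Lower quotas: Coastal 3, South 3, East 2, Lowland 3, West 6 (sum 17, leaving 3 seats).
Remainders in descending order: South 0.8350, East 0.8315, Lowland 0.8256, West 0.4671, Coastal 0.0408.
Largest remainders: South, East, Lowland receive the extra seats.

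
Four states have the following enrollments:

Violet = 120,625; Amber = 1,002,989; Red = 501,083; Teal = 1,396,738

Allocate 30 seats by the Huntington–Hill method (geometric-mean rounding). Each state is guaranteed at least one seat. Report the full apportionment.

Violet: 1, Amber: 10, Red: 5, Teal: 14

With divisor 99959: modified quotas Violet 1.207, Amber 10.034, Red 5.013, Teal 13.973.
Geometric-mean thresholds: Violet √(1·2)=1.414, Amber √(10·11)=10.488, Red √(5·6)=5.477, Teal √(13·14)=13.491.
Each quota rounded against its threshold gives Violet 1, Amber 10, Red 5, Teal 14 (total 30).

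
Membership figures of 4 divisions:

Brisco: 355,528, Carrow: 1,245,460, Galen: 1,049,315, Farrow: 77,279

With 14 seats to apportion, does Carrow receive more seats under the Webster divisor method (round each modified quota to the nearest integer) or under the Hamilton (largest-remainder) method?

Webster

Webster: Brisco 2, Carrow 7, Galen 5, Farrow 0.
Hamilton: Brisco 2, Carrow 6, Galen 5, Farrow 1.
Carrow gets 7 under Webster and 6 under Hamilton.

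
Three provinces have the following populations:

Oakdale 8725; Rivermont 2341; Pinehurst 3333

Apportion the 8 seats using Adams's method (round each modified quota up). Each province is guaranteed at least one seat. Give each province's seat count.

Standard divisor 14399/8 ≈ 1799.875; standard quotas: Oakdale 4.848, Rivermont 1.301, Pinehurst 1.852.
Rounding up gives 5, 2, 2 = 9 seats, so the divisor must be adjusted.
With modified divisor 2260: modified quotas Oakdale 3.861, Rivermont 1.036, Pinehurst 1.475.
Rounding up: Oakdale 4, Rivermont 2, Pinehurst 2 (total 8).

Oakdale 4; Rivermont 2; Pinehurst 2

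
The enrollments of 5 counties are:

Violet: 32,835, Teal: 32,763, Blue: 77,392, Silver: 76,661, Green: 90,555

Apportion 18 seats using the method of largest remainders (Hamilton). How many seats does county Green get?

5

Standard divisor: 310206 ÷ 18 ≈ 17233.667.
Standard quotas: Violet 1.9053, Teal 1.9011, Blue 4.4907, Silver 4.4483, Green 5.2545.
Lower quotas: Violet 1, Teal 1, Blue 4, Silver 4, Green 5 (sum 15, leaving 3 seats).
Remainders in descending order: Violet 0.9053, Teal 0.9011, Blue 0.4907, Silver 0.4483, Green 0.2545.
The surplus seats go to Violet, Teal, Blue.
Green receives 5.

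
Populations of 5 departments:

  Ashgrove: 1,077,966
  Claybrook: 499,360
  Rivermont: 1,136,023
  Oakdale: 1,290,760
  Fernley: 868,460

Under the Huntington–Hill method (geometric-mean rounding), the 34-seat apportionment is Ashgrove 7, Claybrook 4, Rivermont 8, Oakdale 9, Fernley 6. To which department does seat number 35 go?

Priority for the next seat is population ÷ (√(s·(s+1))).
Priorities: Ashgrove 144049.266, Claybrook 111660.291, Rivermont 133881.594, Oakdale 136058.050, Fernley 134006.287.
Highest priority: Ashgrove.

Ashgrove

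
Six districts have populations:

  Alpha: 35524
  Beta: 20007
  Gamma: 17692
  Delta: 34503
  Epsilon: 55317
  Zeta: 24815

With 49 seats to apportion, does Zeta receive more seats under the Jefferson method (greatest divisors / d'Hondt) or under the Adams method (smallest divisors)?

Jefferson: Alpha 10, Beta 5, Gamma 4, Delta 9, Epsilon 15, Zeta 6.
Adams: Alpha 9, Beta 5, Gamma 5, Delta 9, Epsilon 14, Zeta 7.
Zeta gets 6 under Jefferson and 7 under Adams.

Adams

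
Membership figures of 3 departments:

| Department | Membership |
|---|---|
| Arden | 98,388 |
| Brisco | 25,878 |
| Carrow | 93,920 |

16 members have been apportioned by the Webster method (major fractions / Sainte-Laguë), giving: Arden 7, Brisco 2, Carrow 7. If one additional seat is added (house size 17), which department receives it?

Priority for the next seat is population ÷ (current seats + 0.5).
Priorities: Arden 13118.400, Brisco 10351.200, Carrow 12522.667.
Highest priority: Arden.

Arden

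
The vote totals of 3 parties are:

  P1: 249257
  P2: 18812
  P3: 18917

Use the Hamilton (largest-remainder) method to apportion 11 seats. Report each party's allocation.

P1=9; P2=1; P3=1

The standard divisor is 286986/11 ≈ 26089.636.
Standard quotas: P1 9.5539, P2 0.7211, P3 0.7251.
Lower quotas: P1 9, P2 0, P3 0 (sum 9, leaving 2 seats).
Remainders in descending order: P3 0.7251, P2 0.7211, P1 0.5539.
The surplus seats go to P3, P2.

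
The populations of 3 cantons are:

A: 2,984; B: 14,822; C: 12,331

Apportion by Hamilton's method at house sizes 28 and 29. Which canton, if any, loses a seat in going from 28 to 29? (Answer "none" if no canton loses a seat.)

none

At 28 seats: A 3, B 14, C 11.
At 29 seats: A 3, B 14, C 12.
No canton's allocation decreased.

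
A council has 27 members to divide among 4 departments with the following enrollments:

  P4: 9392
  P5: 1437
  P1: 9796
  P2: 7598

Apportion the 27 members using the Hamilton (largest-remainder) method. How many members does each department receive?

P4 9, P5 2, P1 9, P2 7

Total 28223; standard divisor 28223/27 ≈ 1045.296.
Standard quotas: P4 8.9850, P5 1.3747, P1 9.3715, P2 7.2688.
Lower quotas: P4 8, P5 1, P1 9, P2 7 (sum 25, leaving 2 seats).
Remainders in descending order: P4 0.9850, P5 0.3747, P1 0.3715, P2 0.2688.
The surplus seats go to P4, P5.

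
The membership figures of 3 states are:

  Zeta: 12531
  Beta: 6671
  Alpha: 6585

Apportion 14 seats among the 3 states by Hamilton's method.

Total 25787; standard divisor 25787/14 ≈ 1841.929.
Standard quotas: Zeta 6.8032, Beta 3.6217, Alpha 3.5751.
Lower quotas: Zeta 6, Beta 3, Alpha 3 (sum 12, leaving 2 seats).
Remainders in descending order: Zeta 0.8032, Beta 0.6217, Alpha 0.5751.
The surplus seats go to Zeta, Beta.

Zeta 7; Beta 4; Alpha 3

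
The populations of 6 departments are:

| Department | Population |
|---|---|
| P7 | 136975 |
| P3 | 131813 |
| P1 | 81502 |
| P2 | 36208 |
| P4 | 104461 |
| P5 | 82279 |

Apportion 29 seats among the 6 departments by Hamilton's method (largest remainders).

P7 7, P3 7, P1 4, P2 2, P4 5, P5 4

The standard divisor is 573238/29 ≈ 19766.828.
Standard quotas: P7 6.9295, P3 6.6684, P1 4.1232, P2 1.8318, P4 5.2847, P5 4.1625.
Lower quotas: P7 6, P3 6, P1 4, P2 1, P4 5, P5 4 (sum 26, leaving 3 seats).
Remainders in descending order: P7 0.9295, P2 0.8318, P3 0.6684, P4 0.2847, P5 0.1625, P1 0.1232.
The surplus seats go to P7, P2, P3.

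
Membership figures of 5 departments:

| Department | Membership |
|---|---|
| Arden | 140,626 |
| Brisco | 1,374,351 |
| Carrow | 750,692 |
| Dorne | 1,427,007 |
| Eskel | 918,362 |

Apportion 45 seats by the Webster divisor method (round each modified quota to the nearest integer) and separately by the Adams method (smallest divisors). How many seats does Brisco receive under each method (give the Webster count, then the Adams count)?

Webster: Arden 1, Brisco 14, Carrow 7, Dorne 14, Eskel 9.
Adams: Arden 2, Brisco 13, Carrow 7, Dorne 14, Eskel 9.
Brisco gets 14 under Webster and 13 under Adams.

14 and 13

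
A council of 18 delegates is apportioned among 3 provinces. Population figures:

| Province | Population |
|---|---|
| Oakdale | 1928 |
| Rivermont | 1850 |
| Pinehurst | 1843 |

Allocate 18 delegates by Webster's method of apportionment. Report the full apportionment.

Oakdale: 6, Rivermont: 6, Pinehurst: 6

Standard divisor 5621/18 ≈ 312.278; standard quotas: Oakdale 6.174, Rivermont 5.924, Pinehurst 5.902.
Rounding to the nearest integer gives Oakdale 6, Rivermont 6, Pinehurst 6 — total 18, matching the house size, so no adjustment is needed.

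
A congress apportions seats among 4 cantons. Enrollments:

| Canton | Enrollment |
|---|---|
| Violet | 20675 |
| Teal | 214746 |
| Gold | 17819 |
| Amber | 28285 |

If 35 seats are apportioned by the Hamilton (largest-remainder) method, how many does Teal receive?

Total 281525; standard divisor 281525/35 ≈ 8043.571.
Standard quotas: Violet 2.5704, Teal 26.6978, Gold 2.2153, Amber 3.5165.
Lower quotas: Violet 2, Teal 26, Gold 2, Amber 3 (sum 33, leaving 2 seats).
Remainders in descending order: Teal 0.6978, Violet 0.5704, Amber 0.5165, Gold 0.2153.
Largest remainders: Teal, Violet receive the extra seats.
Teal receives 27.

27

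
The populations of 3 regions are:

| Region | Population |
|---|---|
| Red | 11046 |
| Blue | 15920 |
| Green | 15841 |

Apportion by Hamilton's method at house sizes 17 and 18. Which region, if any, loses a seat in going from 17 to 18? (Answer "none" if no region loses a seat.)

Red

At 17 seats: Red 5, Blue 6, Green 6.
At 18 seats: Red 4, Blue 7, Green 7.
Red drops from 5 to 4.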